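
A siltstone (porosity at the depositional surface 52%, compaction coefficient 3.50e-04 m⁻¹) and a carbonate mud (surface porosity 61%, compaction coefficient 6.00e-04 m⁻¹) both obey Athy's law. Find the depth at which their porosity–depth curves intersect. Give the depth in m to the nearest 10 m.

Working in km (1 km = 1000 m; c in km⁻¹ = c in m⁻¹ × 1000):
Set φ₀ₐ e^(−cₐd) = φ₀ᵦ e^(−cᵦd) ⇒ ln(φ₀ₐ/φ₀ᵦ) = (cₐ − cᵦ)·d
d = ln(0.52/0.61) / (0.35 − 0.6) = -0.1596 / -0.25 = 0.639 km

640 m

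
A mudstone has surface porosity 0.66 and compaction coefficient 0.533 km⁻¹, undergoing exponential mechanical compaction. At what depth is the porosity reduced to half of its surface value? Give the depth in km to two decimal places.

n/n₀ = 1/2 ⇒ exp(−c·d) = 1/2 ⇒ d = ln(2) / c
d = 0.6931 / 0.533 = 1.300 km

1.30 km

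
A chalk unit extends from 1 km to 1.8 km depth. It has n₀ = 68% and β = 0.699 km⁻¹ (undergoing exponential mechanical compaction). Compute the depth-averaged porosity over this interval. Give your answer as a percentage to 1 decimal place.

⟨n⟩ = (1/(d₂−d₁)) ∫ n₀ e^(−βd) dd = n₀·(e^(−β·d₁) − e^(−β·d₂)) / (β·(d₂−d₁))
e^(−0.699×1) = 0.4971; e^(−0.699×1.8) = 0.2842
⟨n⟩ = 0.68 × (0.4971 − 0.2842) / (0.699 × 0.8) = 0.68 × 0.3808 = 0.2589

25.9%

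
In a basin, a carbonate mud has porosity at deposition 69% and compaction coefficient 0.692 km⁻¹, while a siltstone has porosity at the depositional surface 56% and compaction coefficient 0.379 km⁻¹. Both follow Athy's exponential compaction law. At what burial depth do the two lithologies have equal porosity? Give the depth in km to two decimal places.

0.67 km

Set n₀ₐ e^(−kₐZ) = n₀ᵦ e^(−kᵦZ) ⇒ ln(n₀ₐ/n₀ᵦ) = (kₐ − kᵦ)·Z
Z = ln(0.69/0.56) / (0.692 − 0.379) = 0.2088 / 0.313 = 0.667 km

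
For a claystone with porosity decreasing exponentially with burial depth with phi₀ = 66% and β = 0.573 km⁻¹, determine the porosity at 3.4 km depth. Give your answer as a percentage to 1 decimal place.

9.4%

phi = phi₀·exp(−β·z) = 0.66 × exp(−0.573 × 3.4) = 0.66 × exp(−1.948)
  = 0.66 × 0.1425 = 0.0941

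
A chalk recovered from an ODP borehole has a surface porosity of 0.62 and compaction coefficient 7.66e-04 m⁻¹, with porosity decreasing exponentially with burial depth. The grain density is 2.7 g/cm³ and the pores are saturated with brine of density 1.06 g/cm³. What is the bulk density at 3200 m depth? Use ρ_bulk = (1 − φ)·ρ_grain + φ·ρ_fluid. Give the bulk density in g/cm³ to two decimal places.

Working in km (1 km = 1000 m; c in km⁻¹ = c in m⁻¹ × 1000):
Porosity at depth: φ = 0.62·exp(−0.766×3.2) = 0.62×0.0862 = 0.0534
Bulk density: ρ_b = (1−φ)ρ_g + φ·ρ_f = 0.9466×2.7 + 0.0534×1.06
       = 2.556 + 0.057 = 2.612 g/cm³

2.61 g/cm³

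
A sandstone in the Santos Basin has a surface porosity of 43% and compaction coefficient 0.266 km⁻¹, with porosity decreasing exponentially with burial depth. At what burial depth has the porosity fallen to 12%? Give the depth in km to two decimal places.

4.80 km

Invert Athy's law: z = ln(φ₀/φ) / β
z = ln(0.43/0.12) / 0.266 = ln(3.583) / 0.266 = 1.2763 / 0.266 = 4.798 km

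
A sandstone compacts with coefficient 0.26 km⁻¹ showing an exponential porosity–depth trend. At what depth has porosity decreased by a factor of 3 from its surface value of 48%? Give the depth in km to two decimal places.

phi/phi₀ = 1/3 ⇒ exp(−k·Z) = 1/3 ⇒ Z = ln(3) / k
Z = 1.0986 / 0.26 = 4.225 km

4.23 km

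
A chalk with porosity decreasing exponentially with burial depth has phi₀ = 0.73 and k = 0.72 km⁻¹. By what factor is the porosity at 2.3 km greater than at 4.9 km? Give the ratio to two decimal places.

6.50

phi(d₁)/phi(d₂) = e^(−k·d₁)/e^(−k·d₂) = e^{k(d₂−d₁)}
= exp(0.72 × 2.6) = exp(1.872) = 6.5013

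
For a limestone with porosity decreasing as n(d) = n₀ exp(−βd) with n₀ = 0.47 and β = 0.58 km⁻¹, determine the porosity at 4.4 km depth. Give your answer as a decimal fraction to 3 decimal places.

n = n₀·exp(−β·d) = 0.47 × exp(−0.58 × 4.4) = 0.47 × exp(−2.552)
  = 0.47 × 0.0779 = 0.0366

0.037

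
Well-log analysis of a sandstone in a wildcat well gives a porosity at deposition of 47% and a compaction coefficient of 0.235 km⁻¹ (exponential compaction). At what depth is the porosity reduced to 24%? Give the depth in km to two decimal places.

Invert Athy's law: d = ln(n₀/n) / k
d = ln(0.47/0.24) / 0.235 = ln(1.958) / 0.235 = 0.6721 / 0.235 = 2.860 km

2.86 km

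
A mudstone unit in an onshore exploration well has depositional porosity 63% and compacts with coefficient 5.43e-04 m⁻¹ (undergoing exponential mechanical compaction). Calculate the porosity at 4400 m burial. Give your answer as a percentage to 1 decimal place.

Working in km (1 km = 1000 m; β in km⁻¹ = β in m⁻¹ × 1000):
φ = φ₀·exp(−β·z) = 0.63 × exp(−0.543 × 4.4) = 0.63 × exp(−2.389)
  = 0.63 × 0.0917 = 0.0578

5.8%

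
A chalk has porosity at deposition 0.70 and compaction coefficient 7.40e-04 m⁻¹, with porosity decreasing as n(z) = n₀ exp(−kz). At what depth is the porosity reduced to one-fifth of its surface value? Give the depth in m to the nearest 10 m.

2170 m

Working in km (1 km = 1000 m; k in km⁻¹ = k in m⁻¹ × 1000):
n/n₀ = 1/5 ⇒ exp(−k·z) = 1/5 ⇒ z = ln(5) / k
z = 1.6094 / 0.74 = 2.175 km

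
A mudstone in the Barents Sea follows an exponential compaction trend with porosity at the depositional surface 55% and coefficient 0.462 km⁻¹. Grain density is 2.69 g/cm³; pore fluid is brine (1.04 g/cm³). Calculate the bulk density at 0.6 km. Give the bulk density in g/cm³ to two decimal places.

Porosity at depth: φ = 0.55·exp(−0.462×0.6) = 0.55×0.7579 = 0.4168
Bulk density: ρ_b = (1−φ)ρ_g + φ·ρ_f = 0.5832×2.69 + 0.4168×1.04
       = 1.569 + 0.434 = 2.002 g/cm³

2.00 g/cm³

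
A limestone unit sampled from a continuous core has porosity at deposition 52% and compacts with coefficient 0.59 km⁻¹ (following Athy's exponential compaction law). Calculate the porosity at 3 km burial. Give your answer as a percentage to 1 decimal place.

phi = phi₀·exp(−k·Z) = 0.52 × exp(−0.59 × 3) = 0.52 × exp(−1.77)
  = 0.52 × 0.1703 = 0.0886

8.9%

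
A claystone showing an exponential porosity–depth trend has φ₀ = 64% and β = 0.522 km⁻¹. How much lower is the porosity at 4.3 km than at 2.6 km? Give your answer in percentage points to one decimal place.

9.7 percentage points

φ(2.6) = 0.64·e^(−0.522×2.6) = 0.1647
φ(4.3) = 0.64·e^(−0.522×4.3) = 0.0678
Δφ = 0.1647 − 0.0678 = 0.0969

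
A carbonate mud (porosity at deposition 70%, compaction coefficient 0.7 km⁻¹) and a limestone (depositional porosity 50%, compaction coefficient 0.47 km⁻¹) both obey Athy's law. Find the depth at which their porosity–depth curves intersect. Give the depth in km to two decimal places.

1.46 km

Set n₀ₐ e^(−cₐz) = n₀ᵦ e^(−cᵦz) ⇒ ln(n₀ₐ/n₀ᵦ) = (cₐ − cᵦ)·z
z = ln(0.7/0.5) / (0.7 − 0.47) = 0.3365 / 0.23 = 1.463 km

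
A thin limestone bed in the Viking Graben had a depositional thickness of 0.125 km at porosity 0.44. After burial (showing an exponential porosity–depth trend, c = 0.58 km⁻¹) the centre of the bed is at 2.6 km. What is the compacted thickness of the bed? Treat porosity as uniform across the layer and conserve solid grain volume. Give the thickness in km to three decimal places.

Porosity at 2.6 km: n = 0.44·exp(−0.58×2.6) = 0.0974
Solid-volume conservation: h(1−n) = h₀(1−n₀) ⇒ h = h₀·(1−n₀)/(1−n)
h = 0.125 × (1 − 0.44)/(1 − 0.0974) = 0.125 × 0.6204 = 0.0776 km

0.078 km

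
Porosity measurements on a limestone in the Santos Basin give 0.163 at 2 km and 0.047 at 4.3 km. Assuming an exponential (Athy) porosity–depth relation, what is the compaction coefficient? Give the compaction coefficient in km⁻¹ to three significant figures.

0.541 km⁻¹

Athy: φ(Z) = φ₀ e^(−kZ) ⇒ φ₁/φ₂ = e^{k(Z₂−Z₁)} ⇒ k = ln(φ₁/φ₂)/(Z₂−Z₁)
k = ln(0.163/0.047) / (4.3 − 2) = ln(3.468) / 2.3 = 1.2436 / 2.3 = 0.5407 km⁻¹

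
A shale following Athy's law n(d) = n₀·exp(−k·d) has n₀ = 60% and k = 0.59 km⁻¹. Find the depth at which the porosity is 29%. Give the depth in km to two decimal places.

Invert Athy's law: d = ln(n₀/n) / k
d = ln(0.6/0.29) / 0.59 = ln(2.069) / 0.59 = 0.7270 / 0.59 = 1.232 km

1.23 km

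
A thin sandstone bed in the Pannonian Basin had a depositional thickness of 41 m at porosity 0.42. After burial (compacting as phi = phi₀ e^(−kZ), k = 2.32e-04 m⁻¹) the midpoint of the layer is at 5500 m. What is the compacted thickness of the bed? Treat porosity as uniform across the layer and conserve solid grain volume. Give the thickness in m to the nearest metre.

Working in km (1 km = 1000 m; k in km⁻¹ = k in m⁻¹ × 1000):
Porosity at 5.5 km: phi = 0.42·exp(−0.232×5.5) = 0.1172
Solid-volume conservation: h(1−phi) = h₀(1−phi₀) ⇒ h = h₀·(1−phi₀)/(1−phi)
h = 0.041 × (1 − 0.42)/(1 − 0.1172) = 0.041 × 0.6570 = 0.0269 km

27 m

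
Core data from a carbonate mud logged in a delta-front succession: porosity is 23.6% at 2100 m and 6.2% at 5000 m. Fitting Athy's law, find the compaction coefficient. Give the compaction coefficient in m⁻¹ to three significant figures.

Working in km (1 km = 1000 m; β in km⁻¹ = β in m⁻¹ × 1000):
Athy: φ(z) = φ₀ e^(−βz) ⇒ φ₁/φ₂ = e^{β(z₂−z₁)} ⇒ β = ln(φ₁/φ₂)/(z₂−z₁)
β = ln(0.236/0.062) / (5 − 2.1) = ln(3.806) / 2.9 = 1.3367 / 2.9 = 0.4609 km⁻¹

0.000461 m⁻¹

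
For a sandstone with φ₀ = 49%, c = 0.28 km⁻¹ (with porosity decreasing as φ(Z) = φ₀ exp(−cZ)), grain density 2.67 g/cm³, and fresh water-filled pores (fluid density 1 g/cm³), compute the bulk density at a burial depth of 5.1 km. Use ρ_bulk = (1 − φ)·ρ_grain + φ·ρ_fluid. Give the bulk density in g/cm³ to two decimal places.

2.47 g/cm³

Porosity at depth: φ = 0.49·exp(−0.28×5.1) = 0.49×0.2398 = 0.1175
Bulk density: ρ_b = (1−φ)ρ_g + φ·ρ_f = 0.8825×2.67 + 0.1175×1
       = 2.356 + 0.117 = 2.474 g/cm³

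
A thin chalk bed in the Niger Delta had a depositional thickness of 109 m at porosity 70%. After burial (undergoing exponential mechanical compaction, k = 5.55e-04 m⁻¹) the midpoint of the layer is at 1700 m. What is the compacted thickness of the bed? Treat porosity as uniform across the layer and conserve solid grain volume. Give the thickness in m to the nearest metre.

45 m

Working in km (1 km = 1000 m; k in km⁻¹ = k in m⁻¹ × 1000):
Porosity at 1.7 km: phi = 0.7·exp(−0.555×1.7) = 0.2725
Solid-volume conservation: h(1−phi) = h₀(1−phi₀) ⇒ h = h₀·(1−phi₀)/(1−phi)
h = 0.109 × (1 − 0.7)/(1 − 0.2725) = 0.109 × 0.4124 = 0.0449 km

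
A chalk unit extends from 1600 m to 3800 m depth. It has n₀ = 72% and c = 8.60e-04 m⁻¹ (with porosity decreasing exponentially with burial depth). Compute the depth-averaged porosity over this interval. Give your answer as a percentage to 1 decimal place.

8.2%

Working in km (1 km = 1000 m; c in km⁻¹ = c in m⁻¹ × 1000):
⟨n⟩ = (1/(Z₂−Z₁)) ∫ n₀ e^(−cZ) dZ = n₀·(e^(−c·Z₁) − e^(−c·Z₂)) / (c·(Z₂−Z₁))
e^(−0.86×1.6) = 0.2526; e^(−0.86×3.8) = 0.0381
⟨n⟩ = 0.72 × (0.2526 − 0.0381) / (0.86 × 2.2) = 0.72 × 0.1134 = 0.0816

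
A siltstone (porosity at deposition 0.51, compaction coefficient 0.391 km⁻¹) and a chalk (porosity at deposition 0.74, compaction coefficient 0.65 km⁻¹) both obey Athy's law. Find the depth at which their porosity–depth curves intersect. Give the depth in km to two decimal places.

Set φ₀ₐ e^(−kₐd) = φ₀ᵦ e^(−kᵦd) ⇒ ln(φ₀ₐ/φ₀ᵦ) = (kₐ − kᵦ)·d
d = ln(0.51/0.74) / (0.391 − 0.65) = -0.3722 / -0.259 = 1.437 km

1.44 km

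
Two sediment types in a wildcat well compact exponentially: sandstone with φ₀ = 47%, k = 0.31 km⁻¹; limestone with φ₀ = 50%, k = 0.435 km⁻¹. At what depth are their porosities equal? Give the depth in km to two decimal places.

Set φ₀ₐ e^(−kₐz) = φ₀ᵦ e^(−kᵦz) ⇒ ln(φ₀ₐ/φ₀ᵦ) = (kₐ − kᵦ)·z
z = ln(0.47/0.5) / (0.31 − 0.435) = -0.0619 / -0.125 = 0.495 km

0.50 km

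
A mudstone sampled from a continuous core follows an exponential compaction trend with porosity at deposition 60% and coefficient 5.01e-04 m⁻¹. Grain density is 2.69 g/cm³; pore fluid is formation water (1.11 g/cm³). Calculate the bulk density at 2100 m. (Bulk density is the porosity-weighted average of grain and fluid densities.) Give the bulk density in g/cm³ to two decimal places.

Working in km (1 km = 1000 m; β in km⁻¹ = β in m⁻¹ × 1000):
Porosity at depth: phi = 0.6·exp(−0.501×2.1) = 0.6×0.3492 = 0.2095
Bulk density: ρ_b = (1−phi)ρ_g + phi·ρ_f = 0.7905×2.69 + 0.2095×1.11
       = 2.126 + 0.233 = 2.359 g/cm³

2.36 g/cm³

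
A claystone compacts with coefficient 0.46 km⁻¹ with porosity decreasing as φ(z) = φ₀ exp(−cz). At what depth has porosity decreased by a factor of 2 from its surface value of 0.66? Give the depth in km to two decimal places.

φ/φ₀ = 1/2 ⇒ exp(−c·z) = 1/2 ⇒ z = ln(2) / c
z = 0.6931 / 0.46 = 1.507 km

1.51 km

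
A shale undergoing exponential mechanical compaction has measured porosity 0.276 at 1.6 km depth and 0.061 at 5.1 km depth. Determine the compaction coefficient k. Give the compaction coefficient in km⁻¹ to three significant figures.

0.431 km⁻¹

Athy: φ(d) = φ₀ e^(−kd) ⇒ φ₁/φ₂ = e^{k(d₂−d₁)} ⇒ k = ln(φ₁/φ₂)/(d₂−d₁)
k = ln(0.276/0.061) / (5.1 − 1.6) = ln(4.525) / 3.5 = 1.5095 / 3.5 = 0.4313 km⁻¹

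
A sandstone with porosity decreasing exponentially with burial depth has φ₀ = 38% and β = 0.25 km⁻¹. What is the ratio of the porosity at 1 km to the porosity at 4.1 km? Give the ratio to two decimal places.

2.17

φ(z₁)/φ(z₂) = e^(−β·z₁)/e^(−β·z₂) = e^{β(z₂−z₁)}
= exp(0.25 × 3.1) = exp(0.775) = 2.1706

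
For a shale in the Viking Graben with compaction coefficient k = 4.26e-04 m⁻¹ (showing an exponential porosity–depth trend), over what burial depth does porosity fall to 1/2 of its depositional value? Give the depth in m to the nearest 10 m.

1630 m

Working in km (1 km = 1000 m; k in km⁻¹ = k in m⁻¹ × 1000):
n/n₀ = 1/2 ⇒ exp(−k·d) = 1/2 ⇒ d = ln(2) / k
d = 0.6931 / 0.426 = 1.627 km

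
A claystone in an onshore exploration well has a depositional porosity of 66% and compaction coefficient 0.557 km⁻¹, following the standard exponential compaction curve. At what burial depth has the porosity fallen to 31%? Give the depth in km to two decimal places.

1.36 km

Invert Athy's law: z = ln(φ₀/φ) / k
z = ln(0.66/0.31) / 0.557 = ln(2.129) / 0.557 = 0.7557 / 0.557 = 1.357 km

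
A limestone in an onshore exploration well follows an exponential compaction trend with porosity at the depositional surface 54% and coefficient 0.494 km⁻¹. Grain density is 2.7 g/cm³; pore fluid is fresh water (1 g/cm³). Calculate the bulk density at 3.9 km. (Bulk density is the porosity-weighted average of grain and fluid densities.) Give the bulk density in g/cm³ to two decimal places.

2.57 g/cm³

Porosity at depth: φ = 0.54·exp(−0.494×3.9) = 0.54×0.1456 = 0.0786
Bulk density: ρ_b = (1−φ)ρ_g + φ·ρ_f = 0.9214×2.7 + 0.0786×1
       = 2.488 + 0.079 = 2.566 g/cm³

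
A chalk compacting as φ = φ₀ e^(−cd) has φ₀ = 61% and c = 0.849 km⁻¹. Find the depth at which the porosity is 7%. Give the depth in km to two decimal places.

Invert Athy's law: d = ln(φ₀/φ) / c
d = ln(0.61/0.07) / 0.849 = ln(8.714) / 0.849 = 2.1650 / 0.849 = 2.550 km

2.55 km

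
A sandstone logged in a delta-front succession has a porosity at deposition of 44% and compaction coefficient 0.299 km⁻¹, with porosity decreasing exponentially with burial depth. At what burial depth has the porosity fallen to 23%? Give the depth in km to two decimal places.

Invert Athy's law: z = ln(φ₀/φ) / k
z = ln(0.44/0.23) / 0.299 = ln(1.913) / 0.299 = 0.6487 / 0.299 = 2.170 km

2.17 km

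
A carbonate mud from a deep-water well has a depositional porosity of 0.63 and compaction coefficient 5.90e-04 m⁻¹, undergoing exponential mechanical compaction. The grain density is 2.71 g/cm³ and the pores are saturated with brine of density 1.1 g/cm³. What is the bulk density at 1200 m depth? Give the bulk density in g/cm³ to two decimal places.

2.21 g/cm³

Working in km (1 km = 1000 m; k in km⁻¹ = k in m⁻¹ × 1000):
Porosity at depth: n = 0.63·exp(−0.59×1.2) = 0.63×0.4926 = 0.3104
Bulk density: ρ_b = (1−n)ρ_g + n·ρ_f = 0.6896×2.71 + 0.3104×1.1
       = 1.869 + 0.341 = 2.210 g/cm³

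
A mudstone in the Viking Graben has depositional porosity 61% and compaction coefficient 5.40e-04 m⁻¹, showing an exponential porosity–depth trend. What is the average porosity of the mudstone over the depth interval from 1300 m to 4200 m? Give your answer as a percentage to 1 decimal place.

Working in km (1 km = 1000 m; k in km⁻¹ = k in m⁻¹ × 1000):
⟨phi⟩ = (1/(d₂−d₁)) ∫ phi₀ e^(−kd) dd = phi₀·(e^(−k·d₁) − e^(−k·d₂)) / (k·(d₂−d₁))
e^(−0.54×1.3) = 0.4956; e^(−0.54×4.2) = 0.1035
⟨phi⟩ = 0.61 × (0.4956 − 0.1035) / (0.54 × 2.9) = 0.61 × 0.2504 = 0.1527

15.3%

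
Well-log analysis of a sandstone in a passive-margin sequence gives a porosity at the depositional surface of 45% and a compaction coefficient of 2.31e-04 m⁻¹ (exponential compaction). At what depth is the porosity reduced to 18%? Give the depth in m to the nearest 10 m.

Working in km (1 km = 1000 m; c in km⁻¹ = c in m⁻¹ × 1000):
Invert Athy's law: Z = ln(phi₀/phi) / c
Z = ln(0.45/0.18) / 0.231 = ln(2.5) / 0.231 = 0.9163 / 0.231 = 3.967 km

3970 m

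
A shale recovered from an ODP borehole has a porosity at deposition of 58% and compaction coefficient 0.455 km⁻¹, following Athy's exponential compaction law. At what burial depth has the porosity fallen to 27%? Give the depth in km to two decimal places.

Invert Athy's law: d = ln(φ₀/φ) / c
d = ln(0.58/0.27) / 0.455 = ln(2.148) / 0.455 = 0.7646 / 0.455 = 1.680 km

1.68 km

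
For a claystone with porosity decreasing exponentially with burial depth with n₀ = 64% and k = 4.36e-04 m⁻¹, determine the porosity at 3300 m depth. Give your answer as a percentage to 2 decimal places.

15.18%

Working in km (1 km = 1000 m; k in km⁻¹ = k in m⁻¹ × 1000):
n = n₀·exp(−k·d) = 0.64 × exp(−0.436 × 3.3) = 0.64 × exp(−1.439)
  = 0.64 × 0.2372 = 0.1518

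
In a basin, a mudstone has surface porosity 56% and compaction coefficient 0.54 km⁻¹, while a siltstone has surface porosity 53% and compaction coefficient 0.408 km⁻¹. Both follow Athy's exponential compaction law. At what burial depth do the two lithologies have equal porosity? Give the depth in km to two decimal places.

Set phi₀ₐ e^(−kₐd) = phi₀ᵦ e^(−kᵦd) ⇒ ln(phi₀ₐ/phi₀ᵦ) = (kₐ − kᵦ)·d
d = ln(0.56/0.53) / (0.54 − 0.408) = 0.0551 / 0.132 = 0.417 km

0.42 km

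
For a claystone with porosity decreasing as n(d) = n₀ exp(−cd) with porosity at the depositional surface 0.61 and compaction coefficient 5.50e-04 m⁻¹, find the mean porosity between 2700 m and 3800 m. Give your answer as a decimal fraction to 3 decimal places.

Working in km (1 km = 1000 m; c in km⁻¹ = c in m⁻¹ × 1000):
⟨n⟩ = (1/(d₂−d₁)) ∫ n₀ e^(−cd) dd = n₀·(e^(−c·d₁) − e^(−c·d₂)) / (c·(d₂−d₁))
e^(−0.55×2.7) = 0.2265; e^(−0.55×3.8) = 0.1237
⟨n⟩ = 0.61 × (0.2265 − 0.1237) / (0.55 × 1.1) = 0.61 × 0.1699 = 0.1037

0.104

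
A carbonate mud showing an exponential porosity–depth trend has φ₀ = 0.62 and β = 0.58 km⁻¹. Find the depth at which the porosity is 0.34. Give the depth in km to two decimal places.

Invert Athy's law: d = ln(φ₀/φ) / β
d = ln(0.62/0.34) / 0.58 = ln(1.824) / 0.58 = 0.6008 / 0.58 = 1.036 km

1.04 km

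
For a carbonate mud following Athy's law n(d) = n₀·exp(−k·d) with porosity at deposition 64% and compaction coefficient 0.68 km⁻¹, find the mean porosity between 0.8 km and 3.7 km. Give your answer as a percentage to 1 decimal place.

16.2%

⟨n⟩ = (1/(d₂−d₁)) ∫ n₀ e^(−kd) dd = n₀·(e^(−k·d₁) − e^(−k·d₂)) / (k·(d₂−d₁))
e^(−0.68×0.8) = 0.5804; e^(−0.68×3.7) = 0.0808
⟨n⟩ = 0.64 × (0.5804 − 0.0808) / (0.68 × 2.9) = 0.64 × 0.2534 = 0.1622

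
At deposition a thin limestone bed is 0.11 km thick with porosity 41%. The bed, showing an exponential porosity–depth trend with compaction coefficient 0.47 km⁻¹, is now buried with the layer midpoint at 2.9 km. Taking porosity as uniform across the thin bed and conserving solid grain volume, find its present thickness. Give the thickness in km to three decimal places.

Porosity at 2.9 km: n = 0.41·exp(−0.47×2.9) = 0.1049
Solid-volume conservation: h(1−n) = h₀(1−n₀) ⇒ h = h₀·(1−n₀)/(1−n)
h = 0.11 × (1 − 0.41)/(1 − 0.1049) = 0.11 × 0.6592 = 0.0725 km

0.073 km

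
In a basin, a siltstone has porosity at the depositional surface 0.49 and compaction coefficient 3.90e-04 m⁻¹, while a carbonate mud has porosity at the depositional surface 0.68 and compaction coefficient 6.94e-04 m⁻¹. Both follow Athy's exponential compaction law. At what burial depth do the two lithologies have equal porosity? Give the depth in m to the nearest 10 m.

1080 m

Working in km (1 km = 1000 m; k in km⁻¹ = k in m⁻¹ × 1000):
Set phi₀ₐ e^(−kₐZ) = phi₀ᵦ e^(−kᵦZ) ⇒ ln(phi₀ₐ/phi₀ᵦ) = (kₐ − kᵦ)·Z
Z = ln(0.49/0.68) / (0.39 − 0.694) = -0.3277 / -0.304 = 1.078 km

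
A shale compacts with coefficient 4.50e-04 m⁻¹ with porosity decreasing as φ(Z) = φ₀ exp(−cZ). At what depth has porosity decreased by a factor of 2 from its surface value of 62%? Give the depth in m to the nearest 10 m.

1540 m

Working in km (1 km = 1000 m; c in km⁻¹ = c in m⁻¹ × 1000):
φ/φ₀ = 1/2 ⇒ exp(−c·Z) = 1/2 ⇒ Z = ln(2) / c
Z = 0.6931 / 0.45 = 1.540 km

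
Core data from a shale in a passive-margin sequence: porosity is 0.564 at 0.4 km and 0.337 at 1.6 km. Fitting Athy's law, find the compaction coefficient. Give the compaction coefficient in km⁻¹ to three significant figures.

0.429 km⁻¹

Athy: phi(Z) = phi₀ e^(−βZ) ⇒ phi₁/phi₂ = e^{β(Z₂−Z₁)} ⇒ β = ln(phi₁/phi₂)/(Z₂−Z₁)
β = ln(0.564/0.337) / (1.6 − 0.4) = ln(1.674) / 1.2 = 0.5150 / 1.2 = 0.4291 km⁻¹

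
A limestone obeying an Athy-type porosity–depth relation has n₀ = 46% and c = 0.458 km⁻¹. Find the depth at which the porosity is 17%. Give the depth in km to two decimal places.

2.17 km

Invert Athy's law: Z = ln(n₀/n) / c
Z = ln(0.46/0.17) / 0.458 = ln(2.706) / 0.458 = 0.9954 / 0.458 = 2.173 km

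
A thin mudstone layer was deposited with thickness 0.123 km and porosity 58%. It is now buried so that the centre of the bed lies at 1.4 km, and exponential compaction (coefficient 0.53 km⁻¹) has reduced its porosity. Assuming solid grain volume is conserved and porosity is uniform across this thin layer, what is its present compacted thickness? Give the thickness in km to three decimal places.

0.071 km

Porosity at 1.4 km: φ = 0.58·exp(−0.53×1.4) = 0.2762
Solid-volume conservation: h(1−φ) = h₀(1−φ₀) ⇒ h = h₀·(1−φ₀)/(1−φ)
h = 0.123 × (1 − 0.58)/(1 − 0.2762) = 0.123 × 0.5802 = 0.0714 km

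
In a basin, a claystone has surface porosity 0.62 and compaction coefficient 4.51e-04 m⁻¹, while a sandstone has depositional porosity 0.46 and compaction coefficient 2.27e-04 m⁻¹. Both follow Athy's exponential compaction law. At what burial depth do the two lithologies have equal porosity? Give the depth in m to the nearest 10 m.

1330 m

Working in km (1 km = 1000 m; c in km⁻¹ = c in m⁻¹ × 1000):
Set φ₀ₐ e^(−cₐZ) = φ₀ᵦ e^(−cᵦZ) ⇒ ln(φ₀ₐ/φ₀ᵦ) = (cₐ − cᵦ)·Z
Z = ln(0.62/0.46) / (0.451 − 0.227) = 0.2985 / 0.224 = 1.333 km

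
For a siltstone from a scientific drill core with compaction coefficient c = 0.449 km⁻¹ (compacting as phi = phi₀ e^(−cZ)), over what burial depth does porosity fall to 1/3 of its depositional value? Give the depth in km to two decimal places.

2.45 km

phi/phi₀ = 1/3 ⇒ exp(−c·Z) = 1/3 ⇒ Z = ln(3) / c
Z = 1.0986 / 0.449 = 2.447 km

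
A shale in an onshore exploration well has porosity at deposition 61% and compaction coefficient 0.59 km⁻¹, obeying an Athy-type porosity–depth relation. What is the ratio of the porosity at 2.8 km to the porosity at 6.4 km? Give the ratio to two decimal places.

n(d₁)/n(d₂) = e^(−β·d₁)/e^(−β·d₂) = e^{β(d₂−d₁)}
= exp(0.59 × 3.6) = exp(2.124) = 8.3645

8.36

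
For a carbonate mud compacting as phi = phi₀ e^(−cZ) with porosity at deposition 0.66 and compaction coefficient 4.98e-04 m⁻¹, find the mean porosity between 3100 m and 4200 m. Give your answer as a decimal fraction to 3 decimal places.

Working in km (1 km = 1000 m; c in km⁻¹ = c in m⁻¹ × 1000):
⟨phi⟩ = (1/(Z₂−Z₁)) ∫ phi₀ e^(−cZ) dZ = phi₀·(e^(−c·Z₁) − e^(−c·Z₂)) / (c·(Z₂−Z₁))
e^(−0.498×3.1) = 0.2136; e^(−0.498×4.2) = 0.1235
⟨phi⟩ = 0.66 × (0.2136 − 0.1235) / (0.498 × 1.1) = 0.66 × 0.1644 = 0.1085

0.109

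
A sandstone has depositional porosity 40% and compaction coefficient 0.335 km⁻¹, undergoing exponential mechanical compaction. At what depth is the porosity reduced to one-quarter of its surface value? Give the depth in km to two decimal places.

n/n₀ = 1/4 ⇒ exp(−k·d) = 1/4 ⇒ d = ln(4) / k
d = 1.3863 / 0.335 = 4.138 km

4.14 km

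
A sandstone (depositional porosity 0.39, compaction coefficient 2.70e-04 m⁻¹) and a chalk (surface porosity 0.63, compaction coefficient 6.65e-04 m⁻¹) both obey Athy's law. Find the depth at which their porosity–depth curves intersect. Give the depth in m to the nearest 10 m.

1210 m

Working in km (1 km = 1000 m; c in km⁻¹ = c in m⁻¹ × 1000):
Set phi₀ₐ e^(−cₐd) = phi₀ᵦ e^(−cᵦd) ⇒ ln(phi₀ₐ/phi₀ᵦ) = (cₐ − cᵦ)·d
d = ln(0.39/0.63) / (0.27 − 0.665) = -0.4796 / -0.395 = 1.214 km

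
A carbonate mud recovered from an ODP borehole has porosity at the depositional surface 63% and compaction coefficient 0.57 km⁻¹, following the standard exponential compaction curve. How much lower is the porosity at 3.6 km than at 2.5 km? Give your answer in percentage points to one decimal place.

φ(2.5) = 0.63·e^(−0.57×2.5) = 0.1515
φ(3.6) = 0.63·e^(−0.57×3.6) = 0.0809
Δφ = 0.1515 − 0.0809 = 0.0706

7.1 percentage points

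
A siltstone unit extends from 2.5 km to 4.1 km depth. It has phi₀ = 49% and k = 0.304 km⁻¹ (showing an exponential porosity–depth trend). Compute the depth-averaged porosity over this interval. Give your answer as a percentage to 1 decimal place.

18.1%

⟨phi⟩ = (1/(d₂−d₁)) ∫ phi₀ e^(−kd) dd = phi₀·(e^(−k·d₁) − e^(−k·d₂)) / (k·(d₂−d₁))
e^(−0.304×2.5) = 0.4677; e^(−0.304×4.1) = 0.2875
⟨phi⟩ = 0.49 × (0.4677 − 0.2875) / (0.304 × 1.6) = 0.49 × 0.3703 = 0.1815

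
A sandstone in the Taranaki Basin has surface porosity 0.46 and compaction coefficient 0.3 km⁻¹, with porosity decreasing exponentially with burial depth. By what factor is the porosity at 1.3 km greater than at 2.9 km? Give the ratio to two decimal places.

1.62

φ(d₁)/φ(d₂) = e^(−k·d₁)/e^(−k·d₂) = e^{k(d₂−d₁)}
= exp(0.3 × 1.6) = exp(0.48) = 1.6161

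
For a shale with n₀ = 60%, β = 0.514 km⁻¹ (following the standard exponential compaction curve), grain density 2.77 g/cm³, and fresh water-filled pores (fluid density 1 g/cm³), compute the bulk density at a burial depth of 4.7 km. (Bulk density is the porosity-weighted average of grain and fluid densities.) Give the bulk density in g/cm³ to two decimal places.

Porosity at depth: n = 0.6·exp(−0.514×4.7) = 0.6×0.0893 = 0.0536
Bulk density: ρ_b = (1−n)ρ_g + n·ρ_f = 0.9464×2.77 + 0.0536×1
       = 2.622 + 0.054 = 2.675 g/cm³

2.68 g/cm³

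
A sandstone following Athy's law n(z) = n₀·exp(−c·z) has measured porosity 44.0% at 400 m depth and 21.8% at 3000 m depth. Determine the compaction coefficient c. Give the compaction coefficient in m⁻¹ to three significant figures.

Working in km (1 km = 1000 m; c in km⁻¹ = c in m⁻¹ × 1000):
Athy: n(z) = n₀ e^(−cz) ⇒ n₁/n₂ = e^{c(z₂−z₁)} ⇒ c = ln(n₁/n₂)/(z₂−z₁)
c = ln(0.44/0.218) / (3 − 0.4) = ln(2.018) / 2.6 = 0.7023 / 2.6 = 0.2701 km⁻¹

0.000270 m⁻¹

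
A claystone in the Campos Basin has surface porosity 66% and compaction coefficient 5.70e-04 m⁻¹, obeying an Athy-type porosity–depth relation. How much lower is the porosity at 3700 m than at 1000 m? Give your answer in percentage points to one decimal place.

Working in km (1 km = 1000 m; β in km⁻¹ = β in m⁻¹ × 1000):
φ(1) = 0.66·e^(−0.57×1) = 0.3732
φ(3.7) = 0.66·e^(−0.57×3.7) = 0.0801
Δφ = 0.3732 − 0.0801 = 0.2931

29.3 percentage points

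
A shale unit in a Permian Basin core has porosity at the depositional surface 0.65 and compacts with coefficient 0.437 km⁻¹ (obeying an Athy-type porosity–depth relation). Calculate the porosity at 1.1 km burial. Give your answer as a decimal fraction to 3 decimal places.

0.402

phi = phi₀·exp(−c·Z) = 0.65 × exp(−0.437 × 1.1) = 0.65 × exp(−0.4807)
  = 0.65 × 0.6184 = 0.4019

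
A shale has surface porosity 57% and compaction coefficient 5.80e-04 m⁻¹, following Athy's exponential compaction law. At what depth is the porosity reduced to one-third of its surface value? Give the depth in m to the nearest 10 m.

1890 m

Working in km (1 km = 1000 m; β in km⁻¹ = β in m⁻¹ × 1000):
n/n₀ = 1/3 ⇒ exp(−β·Z) = 1/3 ⇒ Z = ln(3) / β
Z = 1.0986 / 0.58 = 1.894 km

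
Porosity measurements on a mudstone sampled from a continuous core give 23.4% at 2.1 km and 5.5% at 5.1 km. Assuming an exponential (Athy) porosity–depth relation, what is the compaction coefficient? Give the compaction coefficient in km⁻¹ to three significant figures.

0.483 km⁻¹

Athy: phi(d) = phi₀ e^(−cd) ⇒ phi₁/phi₂ = e^{c(d₂−d₁)} ⇒ c = ln(phi₁/phi₂)/(d₂−d₁)
c = ln(0.234/0.055) / (5.1 − 2.1) = ln(4.255) / 3 = 1.4480 / 3 = 0.4827 km⁻¹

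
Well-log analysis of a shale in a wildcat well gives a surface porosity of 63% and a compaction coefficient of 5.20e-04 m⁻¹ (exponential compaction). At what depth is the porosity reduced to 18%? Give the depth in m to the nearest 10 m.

2410 m

Working in km (1 km = 1000 m; β in km⁻¹ = β in m⁻¹ × 1000):
Invert Athy's law: Z = ln(phi₀/phi) / β
Z = ln(0.63/0.18) / 0.52 = ln(3.5) / 0.52 = 1.2528 / 0.52 = 2.409 km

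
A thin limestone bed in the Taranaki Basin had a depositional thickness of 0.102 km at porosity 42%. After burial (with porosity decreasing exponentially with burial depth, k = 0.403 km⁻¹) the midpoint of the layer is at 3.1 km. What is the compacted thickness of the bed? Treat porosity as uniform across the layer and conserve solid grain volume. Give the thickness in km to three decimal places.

0.067 km

Porosity at 3.1 km: φ = 0.42·exp(−0.403×3.1) = 0.1204
Solid-volume conservation: h(1−φ) = h₀(1−φ₀) ⇒ h = h₀·(1−φ₀)/(1−φ)
h = 0.102 × (1 − 0.42)/(1 − 0.1204) = 0.102 × 0.6594 = 0.0673 km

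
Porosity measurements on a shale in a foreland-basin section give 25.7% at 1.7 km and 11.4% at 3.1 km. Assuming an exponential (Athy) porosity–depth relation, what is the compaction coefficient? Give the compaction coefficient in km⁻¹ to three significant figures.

0.581 km⁻¹

Athy: phi(Z) = phi₀ e^(−cZ) ⇒ phi₁/phi₂ = e^{c(Z₂−Z₁)} ⇒ c = ln(phi₁/phi₂)/(Z₂−Z₁)
c = ln(0.257/0.114) / (3.1 − 1.7) = ln(2.254) / 1.4 = 0.8129 / 1.4 = 0.5806 km⁻¹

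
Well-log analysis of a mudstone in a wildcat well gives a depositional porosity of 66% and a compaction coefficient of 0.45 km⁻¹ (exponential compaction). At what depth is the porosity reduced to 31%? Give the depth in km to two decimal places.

1.68 km

Invert Athy's law: d = ln(n₀/n) / k
d = ln(0.66/0.31) / 0.45 = ln(2.129) / 0.45 = 0.7557 / 0.45 = 1.679 km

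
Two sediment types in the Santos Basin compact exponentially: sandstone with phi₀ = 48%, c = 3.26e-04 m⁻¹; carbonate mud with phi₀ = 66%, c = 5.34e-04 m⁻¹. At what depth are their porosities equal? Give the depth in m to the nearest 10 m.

1530 m

Working in km (1 km = 1000 m; c in km⁻¹ = c in m⁻¹ × 1000):
Set phi₀ₐ e^(−cₐd) = phi₀ᵦ e^(−cᵦd) ⇒ ln(phi₀ₐ/phi₀ᵦ) = (cₐ − cᵦ)·d
d = ln(0.48/0.66) / (0.326 − 0.534) = -0.3185 / -0.208 = 1.531 km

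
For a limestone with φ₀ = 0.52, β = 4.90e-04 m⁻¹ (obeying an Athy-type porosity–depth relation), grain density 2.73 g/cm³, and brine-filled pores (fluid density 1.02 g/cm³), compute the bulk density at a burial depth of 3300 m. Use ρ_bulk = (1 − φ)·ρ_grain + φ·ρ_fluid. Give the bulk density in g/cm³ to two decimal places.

Working in km (1 km = 1000 m; β in km⁻¹ = β in m⁻¹ × 1000):
Porosity at depth: φ = 0.52·exp(−0.49×3.3) = 0.52×0.1985 = 0.1032
Bulk density: ρ_b = (1−φ)ρ_g + φ·ρ_f = 0.8968×2.73 + 0.1032×1.02
       = 2.448 + 0.105 = 2.553 g/cm³

2.55 g/cm³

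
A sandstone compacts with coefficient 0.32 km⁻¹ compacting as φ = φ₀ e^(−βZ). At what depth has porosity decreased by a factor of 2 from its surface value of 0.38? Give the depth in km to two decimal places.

2.17 km

φ/φ₀ = 1/2 ⇒ exp(−β·Z) = 1/2 ⇒ Z = ln(2) / β
Z = 0.6931 / 0.32 = 2.166 km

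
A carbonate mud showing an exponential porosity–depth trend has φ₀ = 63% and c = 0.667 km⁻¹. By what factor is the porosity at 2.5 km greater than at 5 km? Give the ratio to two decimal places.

φ(Z₁)/φ(Z₂) = e^(−c·Z₁)/e^(−c·Z₂) = e^{c(Z₂−Z₁)}
= exp(0.667 × 2.5) = exp(1.667) = 5.2989

5.30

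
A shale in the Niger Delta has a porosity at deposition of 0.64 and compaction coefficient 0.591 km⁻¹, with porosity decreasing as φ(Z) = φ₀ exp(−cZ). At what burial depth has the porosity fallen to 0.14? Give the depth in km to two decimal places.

2.57 km

Invert Athy's law: Z = ln(φ₀/φ) / c
Z = ln(0.64/0.14) / 0.591 = ln(4.571) / 0.591 = 1.5198 / 0.591 = 2.572 km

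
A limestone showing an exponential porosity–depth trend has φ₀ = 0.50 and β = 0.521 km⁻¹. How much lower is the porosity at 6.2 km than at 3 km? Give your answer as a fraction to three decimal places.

0.085

φ(3) = 0.5·e^(−0.521×3) = 0.1048
φ(6.2) = 0.5·e^(−0.521×6.2) = 0.0198
Δφ = 0.1048 − 0.0198 = 0.0850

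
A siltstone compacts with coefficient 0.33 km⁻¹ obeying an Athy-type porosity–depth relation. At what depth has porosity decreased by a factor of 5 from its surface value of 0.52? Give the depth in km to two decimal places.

n/n₀ = 1/5 ⇒ exp(−k·z) = 1/5 ⇒ z = ln(5) / k
z = 1.6094 / 0.33 = 4.877 km

4.88 km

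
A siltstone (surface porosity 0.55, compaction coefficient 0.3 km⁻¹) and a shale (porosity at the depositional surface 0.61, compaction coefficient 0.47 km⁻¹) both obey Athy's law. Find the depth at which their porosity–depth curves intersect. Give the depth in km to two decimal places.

0.61 km

Set n₀ₐ e^(−cₐZ) = n₀ᵦ e^(−cᵦZ) ⇒ ln(n₀ₐ/n₀ᵦ) = (cₐ − cᵦ)·Z
Z = ln(0.55/0.61) / (0.3 − 0.47) = -0.1035 / -0.17 = 0.609 km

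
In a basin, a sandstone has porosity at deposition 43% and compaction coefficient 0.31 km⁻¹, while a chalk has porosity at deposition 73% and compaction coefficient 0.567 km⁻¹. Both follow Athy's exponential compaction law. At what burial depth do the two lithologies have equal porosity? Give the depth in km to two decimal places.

Set φ₀ₐ e^(−kₐz) = φ₀ᵦ e^(−kᵦz) ⇒ ln(φ₀ₐ/φ₀ᵦ) = (kₐ − kᵦ)·z
z = ln(0.43/0.73) / (0.31 − 0.567) = -0.5293 / -0.257 = 2.059 km

2.06 km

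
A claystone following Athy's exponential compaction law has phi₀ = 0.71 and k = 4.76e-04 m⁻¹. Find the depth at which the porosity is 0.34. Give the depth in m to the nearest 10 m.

1550 m

Working in km (1 km = 1000 m; k in km⁻¹ = k in m⁻¹ × 1000):
Invert Athy's law: d = ln(phi₀/phi) / k
d = ln(0.71/0.34) / 0.476 = ln(2.088) / 0.476 = 0.7363 / 0.476 = 1.547 km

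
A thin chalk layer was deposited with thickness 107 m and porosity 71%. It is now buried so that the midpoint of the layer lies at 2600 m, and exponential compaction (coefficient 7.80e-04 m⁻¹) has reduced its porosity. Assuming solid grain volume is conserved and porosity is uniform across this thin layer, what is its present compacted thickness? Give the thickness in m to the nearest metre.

34 m

Working in km (1 km = 1000 m; c in km⁻¹ = c in m⁻¹ × 1000):
Porosity at 2.6 km: phi = 0.71·exp(−0.78×2.6) = 0.0934
Solid-volume conservation: h(1−phi) = h₀(1−phi₀) ⇒ h = h₀·(1−phi₀)/(1−phi)
h = 0.107 × (1 − 0.71)/(1 − 0.0934) = 0.107 × 0.3199 = 0.0342 km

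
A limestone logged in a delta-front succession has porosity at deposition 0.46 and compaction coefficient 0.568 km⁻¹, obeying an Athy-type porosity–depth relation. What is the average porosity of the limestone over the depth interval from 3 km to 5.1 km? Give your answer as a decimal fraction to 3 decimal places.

0.049

⟨phi⟩ = (1/(Z₂−Z₁)) ∫ phi₀ e^(−cZ) dZ = phi₀·(e^(−c·Z₁) − e^(−c·Z₂)) / (c·(Z₂−Z₁))
e^(−0.568×3) = 0.1820; e^(−0.568×5.1) = 0.0552
⟨phi⟩ = 0.46 × (0.1820 − 0.0552) / (0.568 × 2.1) = 0.46 × 0.1063 = 0.0489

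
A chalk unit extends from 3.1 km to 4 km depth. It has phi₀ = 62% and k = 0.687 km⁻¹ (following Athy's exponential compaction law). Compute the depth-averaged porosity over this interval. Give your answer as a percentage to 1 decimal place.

5.5%

⟨phi⟩ = (1/(d₂−d₁)) ∫ phi₀ e^(−kd) dd = phi₀·(e^(−k·d₁) − e^(−k·d₂)) / (k·(d₂−d₁))
e^(−0.687×3.1) = 0.1189; e^(−0.687×4) = 0.0641
⟨phi⟩ = 0.62 × (0.1189 − 0.0641) / (0.687 × 0.9) = 0.62 × 0.0887 = 0.0550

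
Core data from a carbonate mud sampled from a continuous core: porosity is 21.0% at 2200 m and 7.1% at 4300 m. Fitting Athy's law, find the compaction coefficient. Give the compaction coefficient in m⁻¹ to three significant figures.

Working in km (1 km = 1000 m; c in km⁻¹ = c in m⁻¹ × 1000):
Athy: phi(d) = phi₀ e^(−cd) ⇒ phi₁/phi₂ = e^{c(d₂−d₁)} ⇒ c = ln(phi₁/phi₂)/(d₂−d₁)
c = ln(0.21/0.071) / (4.3 − 2.2) = ln(2.958) / 2.1 = 1.0844 / 2.1 = 0.5164 km⁻¹

0.000516 m⁻¹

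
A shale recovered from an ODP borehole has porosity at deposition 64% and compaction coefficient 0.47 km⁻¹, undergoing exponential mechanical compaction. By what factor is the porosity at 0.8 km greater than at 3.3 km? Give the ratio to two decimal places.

n(d₁)/n(d₂) = e^(−c·d₁)/e^(−c·d₂) = e^{c(d₂−d₁)}
= exp(0.47 × 2.5) = exp(1.175) = 3.2381

3.24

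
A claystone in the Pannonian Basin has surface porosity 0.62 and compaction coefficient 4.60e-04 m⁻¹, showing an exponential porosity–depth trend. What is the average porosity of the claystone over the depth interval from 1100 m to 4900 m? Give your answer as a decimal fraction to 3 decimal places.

0.177

Working in km (1 km = 1000 m; β in km⁻¹ = β in m⁻¹ × 1000):
⟨φ⟩ = (1/(Z₂−Z₁)) ∫ φ₀ e^(−βZ) dZ = φ₀·(e^(−β·Z₁) − e^(−β·Z₂)) / (β·(Z₂−Z₁))
e^(−0.46×1.1) = 0.6029; e^(−0.46×4.9) = 0.1050
⟨φ⟩ = 0.62 × (0.6029 − 0.1050) / (0.46 × 3.8) = 0.62 × 0.2849 = 0.1766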